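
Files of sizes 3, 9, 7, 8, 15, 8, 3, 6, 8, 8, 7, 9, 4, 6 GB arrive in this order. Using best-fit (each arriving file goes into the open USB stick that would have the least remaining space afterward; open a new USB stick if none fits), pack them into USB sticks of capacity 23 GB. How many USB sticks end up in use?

  3 → USB stick 1 (new)  [load 3/23]
  9 → USB stick 1  [load 12/23]
  7 → USB stick 1  [load 19/23]
  8 → USB stick 2 (new)  [load 8/23]
  15 → USB stick 2  [load 23/23]
  8 → USB stick 3 (new)  [load 8/23]
  3 → USB stick 1  [load 22/23]
  6 → USB stick 3  [load 14/23]
  8 → USB stick 3  [load 22/23]
  8 → USB stick 4 (new)  [load 8/23]
  7 → USB stick 4  [load 15/23]
  9 → USB stick 5 (new)  [load 9/23]
  4 → USB stick 4  [load 19/23]
  6 → USB stick 5  [load 15/23]
5 USB sticks opened.

5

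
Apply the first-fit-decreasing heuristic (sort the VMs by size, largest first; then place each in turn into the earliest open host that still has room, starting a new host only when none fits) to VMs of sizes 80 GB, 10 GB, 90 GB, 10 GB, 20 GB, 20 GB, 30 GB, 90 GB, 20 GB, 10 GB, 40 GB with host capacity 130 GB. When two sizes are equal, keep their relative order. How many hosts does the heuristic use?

Sorted descending: 90, 90, 80, 40, 30, 20, 20, 20, 10, 10, 10.
  90 → host 1 (new)  [load 90/130]
  90 → host 2 (new)  [load 90/130]
  80 → host 3 (new)  [load 80/130]
  40 → host 1  [load 130/130]
  30 → host 2  [load 120/130]
  20 → host 3  [load 100/130]
  20 → host 3  [load 120/130]
  20 → host 4 (new)  [load 20/130]
  10 → host 2  [load 130/130]
  10 → host 3  [load 130/130]
  10 → host 4  [load 30/130]
4 hosts opened.

4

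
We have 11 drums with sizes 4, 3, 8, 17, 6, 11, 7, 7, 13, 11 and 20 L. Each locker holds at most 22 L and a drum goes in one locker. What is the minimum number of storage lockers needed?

Total = 20 + 17 + 13 + 11 + 11 + 8 + 7 + 7 + 6 + 4 + 3 = 107 L.
Lower bound: ⌈107/22⌉ = 5 storage lockers.
A packing using 5 storage lockers:
  locker 1: 20 = 20
  locker 2: 17 + 4 = 21
  locker 3: 13 + 6 + 3 = 22
  locker 4: 11 + 11 = 22
  locker 5: 8 + 7 + 7 = 22
This matches the lower bound, so 5 is optimal.

5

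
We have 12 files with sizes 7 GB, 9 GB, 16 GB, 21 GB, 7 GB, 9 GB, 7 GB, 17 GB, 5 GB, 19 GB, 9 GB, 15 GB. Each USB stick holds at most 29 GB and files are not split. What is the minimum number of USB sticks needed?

6

Total = 21 + 19 + 17 + 16 + 15 + 9 + 9 + 9 + 7 + 7 + 7 + 5 = 141 GB.
Lower bound: ⌈141/29⌉ = 5 USB sticks.
A packing using 6 USB sticks:
  USB stick 1: 21 + 7 = 28
  USB stick 2: 19 + 9 = 28
  USB stick 3: 17 + 9 = 26
  USB stick 4: 16 + 9 = 25
  USB stick 5: 15 + 7 + 7 = 29
  USB stick 6: 5 = 5
No arrangement into 5 USB sticks stays within capacity, so 6 is optimal.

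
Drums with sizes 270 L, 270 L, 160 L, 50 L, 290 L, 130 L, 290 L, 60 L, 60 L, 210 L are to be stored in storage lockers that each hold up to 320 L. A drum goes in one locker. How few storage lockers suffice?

7

Total = 290 + 290 + 270 + 270 + 210 + 160 + 130 + 60 + 60 + 50 = 1790 L.
Lower bound: ⌈1790/320⌉ = 6 storage lockers.
A packing using 7 storage lockers:
  locker 1: 290 = 290
  locker 2: 290 = 290
  locker 3: 270 + 50 = 320
  locker 4: 270 = 270
  locker 5: 210 + 60 = 270
  locker 6: 160 + 130 = 290
  locker 7: 60 = 60
No arrangement into 6 storage lockers stays within capacity, so 7 is optimal.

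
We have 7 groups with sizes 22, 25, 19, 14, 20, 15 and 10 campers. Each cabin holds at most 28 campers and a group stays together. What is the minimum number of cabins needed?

6

Total = 25 + 22 + 20 + 19 + 15 + 14 + 10 = 125 campers.
Lower bound: ⌈125/28⌉ = 5 cabins.
A packing using 6 cabins:
  cabin 1: 25 = 25
  cabin 2: 22 = 22
  cabin 3: 20 = 20
  cabin 4: 19 = 19
  cabin 5: 15 + 10 = 25
  cabin 6: 14 = 14
No arrangement into 5 cabins stays within capacity, so 6 is optimal.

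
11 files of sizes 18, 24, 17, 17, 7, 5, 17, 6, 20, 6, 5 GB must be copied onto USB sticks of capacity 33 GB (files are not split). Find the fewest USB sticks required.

6

Total = 24 + 20 + 18 + 17 + 17 + 17 + 7 + 6 + 6 + 5 + 5 = 142 GB.
Lower bound: ⌈142/33⌉ = 5 USB sticks.
Also, 6 files each exceed 33/2 GB, and no two of those can share a USB stick, so at least 6 USB sticks are needed.
A packing using 6 USB sticks:
  USB stick 1: 24 + 7 = 31
  USB stick 2: 20 + 6 + 6 = 32
  USB stick 3: 18 + 5 + 5 = 28
  USB stick 4: 17 = 17
  USB stick 5: 17 = 17
  USB stick 6: 17 = 17
This matches the lower bound, so 6 is optimal.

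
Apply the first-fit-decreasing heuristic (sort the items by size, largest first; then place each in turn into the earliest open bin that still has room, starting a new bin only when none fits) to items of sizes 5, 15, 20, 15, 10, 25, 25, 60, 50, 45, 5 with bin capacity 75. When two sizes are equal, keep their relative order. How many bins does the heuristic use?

4

Sorted descending: 60, 50, 45, 25, 25, 20, 15, 15, 10, 5, 5.
  60 → bin 1 (new)  [load 60/75]
  50 → bin 2 (new)  [load 50/75]
  45 → bin 3 (new)  [load 45/75]
  25 → bin 2  [load 75/75]
  25 → bin 3  [load 70/75]
  20 → bin 4 (new)  [load 20/75]
  15 → bin 1  [load 75/75]
  15 → bin 4  [load 35/75]
  10 → bin 4  [load 45/75]
  5 → bin 3  [load 75/75]
  5 → bin 4  [load 50/75]
4 bins opened.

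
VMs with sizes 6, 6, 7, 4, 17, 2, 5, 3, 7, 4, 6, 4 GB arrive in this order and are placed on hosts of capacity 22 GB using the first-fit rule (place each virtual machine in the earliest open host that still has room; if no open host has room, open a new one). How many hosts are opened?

  6 → host 1 (new)  [load 6/22]
  6 → host 1  [load 12/22]
  7 → host 1  [load 19/22]
  4 → host 2 (new)  [load 4/22]
  17 → host 2  [load 21/22]
  2 → host 1  [load 21/22]
  5 → host 3 (new)  [load 5/22]
  3 → host 3  [load 8/22]
  7 → host 3  [load 15/22]
  4 → host 3  [load 19/22]
  6 → host 4 (new)  [load 6/22]
  4 → host 4  [load 10/22]
4 hosts opened.

4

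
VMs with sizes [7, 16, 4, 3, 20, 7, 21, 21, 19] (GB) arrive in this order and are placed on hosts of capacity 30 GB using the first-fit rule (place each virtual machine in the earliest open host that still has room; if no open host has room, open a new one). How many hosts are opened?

5

  7 → host 1 (new)  [load 7/30]
  16 → host 1  [load 23/30]
  4 → host 1  [load 27/30]
  3 → host 1  [load 30/30]
  20 → host 2 (new)  [load 20/30]
  7 → host 2  [load 27/30]
  21 → host 3 (new)  [load 21/30]
  21 → host 4 (new)  [load 21/30]
  19 → host 5 (new)  [load 19/30]
5 hosts opened.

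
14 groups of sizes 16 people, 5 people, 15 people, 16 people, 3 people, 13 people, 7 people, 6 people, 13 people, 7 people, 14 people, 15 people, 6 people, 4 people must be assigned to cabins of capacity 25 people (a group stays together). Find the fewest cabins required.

Total = 16 + 16 + 15 + 15 + 14 + 13 + 13 + 7 + 7 + 6 + 6 + 5 + 4 + 3 = 140 people.
Lower bound: ⌈140/25⌉ = 6 cabins.
Also, 7 groups each exceed 25/2 people, and no two of those can share a cabin, so at least 7 cabins are needed.
A packing using 7 cabins:
  cabin 1: 16 + 7 = 23
  cabin 2: 16 + 7 = 23
  cabin 3: 15 + 6 + 4 = 25
  cabin 4: 15 + 6 + 3 = 24
  cabin 5: 14 + 5 = 19
  cabin 6: 13 = 13
  cabin 7: 13 = 13
This matches the lower bound, so 7 is optimal.

7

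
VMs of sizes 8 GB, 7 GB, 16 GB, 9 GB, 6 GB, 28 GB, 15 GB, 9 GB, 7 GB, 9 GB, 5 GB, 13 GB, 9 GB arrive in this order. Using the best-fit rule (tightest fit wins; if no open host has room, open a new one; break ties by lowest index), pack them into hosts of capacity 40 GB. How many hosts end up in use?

4

  8 → host 1 (new)  [load 8/40]
  7 → host 1  [load 15/40]
  16 → host 1  [load 31/40]
  9 → host 1  [load 40/40]
  6 → host 2 (new)  [load 6/40]
  28 → host 2  [load 34/40]
  15 → host 3 (new)  [load 15/40]
  9 → host 3  [load 24/40]
  7 → host 3  [load 31/40]
  9 → host 3  [load 40/40]
  5 → host 2  [load 39/40]
  13 → host 4 (new)  [load 13/40]
  9 → host 4  [load 22/40]
4 hosts opened.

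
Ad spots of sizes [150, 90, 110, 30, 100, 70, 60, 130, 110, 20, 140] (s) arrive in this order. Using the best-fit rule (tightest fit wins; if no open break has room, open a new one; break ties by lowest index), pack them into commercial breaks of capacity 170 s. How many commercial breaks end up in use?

  150 → break 1 (new)  [load 150/170]
  90 → break 2 (new)  [load 90/170]
  110 → break 3 (new)  [load 110/170]
  30 → break 3  [load 140/170]
  100 → break 4 (new)  [load 100/170]
  70 → break 4  [load 170/170]
  60 → break 2  [load 150/170]
  130 → break 5 (new)  [load 130/170]
  110 → break 6 (new)  [load 110/170]
  20 → break 1  [load 170/170]
  140 → break 7 (new)  [load 140/170]
7 commercial breaks opened.

7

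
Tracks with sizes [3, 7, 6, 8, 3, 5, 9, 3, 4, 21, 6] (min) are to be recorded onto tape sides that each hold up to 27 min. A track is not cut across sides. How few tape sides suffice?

3

Total = 21 + 9 + 8 + 7 + 6 + 6 + 5 + 4 + 3 + 3 + 3 = 75 min.
Lower bound: ⌈75/27⌉ = 3 tape sides.
A packing using 3 tape sides:
  side 1: 21 + 6 = 27
  side 2: 9 + 8 + 7 + 3 = 27
  side 3: 6 + 5 + 4 + 3 + 3 = 21
This matches the lower bound, so 3 is optimal.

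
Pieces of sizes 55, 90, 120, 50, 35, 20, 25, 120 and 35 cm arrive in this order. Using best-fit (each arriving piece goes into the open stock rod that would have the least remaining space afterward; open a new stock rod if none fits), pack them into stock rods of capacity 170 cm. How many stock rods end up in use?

  55 → stock rod 1 (new)  [load 55/170]
  90 → stock rod 1  [load 145/170]
  120 → stock rod 2 (new)  [load 120/170]
  50 → stock rod 2  [load 170/170]
  35 → stock rod 3 (new)  [load 35/170]
  20 → stock rod 1  [load 165/170]
  25 → stock rod 3  [load 60/170]
  120 → stock rod 4 (new)  [load 120/170]
  35 → stock rod 4  [load 155/170]
4 stock rods opened.

4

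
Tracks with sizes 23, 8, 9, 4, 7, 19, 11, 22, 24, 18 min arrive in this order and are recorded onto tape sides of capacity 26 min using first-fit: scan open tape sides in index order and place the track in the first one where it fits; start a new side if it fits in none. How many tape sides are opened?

7

  23 → side 1 (new)  [load 23/26]
  8 → side 2 (new)  [load 8/26]
  9 → side 2  [load 17/26]
  4 → side 2  [load 21/26]
  7 → side 3 (new)  [load 7/26]
  19 → side 3  [load 26/26]
  11 → side 4 (new)  [load 11/26]
  22 → side 5 (new)  [load 22/26]
  24 → side 6 (new)  [load 24/26]
  18 → side 7 (new)  [load 18/26]
7 tape sides opened.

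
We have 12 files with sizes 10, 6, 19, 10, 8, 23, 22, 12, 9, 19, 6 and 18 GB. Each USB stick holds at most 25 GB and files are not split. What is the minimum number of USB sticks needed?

8

Total = 23 + 22 + 19 + 19 + 18 + 12 + 10 + 10 + 9 + 8 + 6 + 6 = 162 GB.
Lower bound: ⌈162/25⌉ = 7 USB sticks.
A packing using 8 USB sticks:
  USB stick 1: 23 = 23
  USB stick 2: 22 = 22
  USB stick 3: 19 + 6 = 25
  USB stick 4: 19 + 6 = 25
  USB stick 5: 18 = 18
  USB stick 6: 12 + 10 = 22
  USB stick 7: 10 + 9 = 19
  USB stick 8: 8 = 8
No arrangement into 7 USB sticks stays within capacity, so 8 is optimal.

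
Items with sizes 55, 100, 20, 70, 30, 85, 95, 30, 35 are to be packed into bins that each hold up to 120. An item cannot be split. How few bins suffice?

5

Total = 100 + 95 + 85 + 70 + 55 + 35 + 30 + 30 + 20 = 520.
Lower bound: ⌈520/120⌉ = 5 bins.
A packing using 5 bins:
  bin 1: 100 + 20 = 120
  bin 2: 95 = 95
  bin 3: 85 + 35 = 120
  bin 4: 70 + 30 = 100
  bin 5: 55 + 30 = 85
This matches the lower bound, so 5 is optimal.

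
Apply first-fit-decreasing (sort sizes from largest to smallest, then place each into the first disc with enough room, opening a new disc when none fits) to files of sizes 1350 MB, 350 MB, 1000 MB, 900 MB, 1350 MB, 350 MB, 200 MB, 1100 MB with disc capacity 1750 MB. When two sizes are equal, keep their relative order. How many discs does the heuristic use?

Sorted descending: 1350, 1350, 1100, 1000, 900, 350, 350, 200.
  1350 → disc 1 (new)  [load 1350/1750]
  1350 → disc 2 (new)  [load 1350/1750]
  1100 → disc 3 (new)  [load 1100/1750]
  1000 → disc 4 (new)  [load 1000/1750]
  900 → disc 5 (new)  [load 900/1750]
  350 → disc 1  [load 1700/1750]
  350 → disc 2  [load 1700/1750]
  200 → disc 3  [load 1300/1750]
5 discs opened.

5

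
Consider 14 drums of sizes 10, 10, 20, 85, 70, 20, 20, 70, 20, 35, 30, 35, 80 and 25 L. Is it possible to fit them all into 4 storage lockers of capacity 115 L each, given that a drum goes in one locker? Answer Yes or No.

Total = 530 L; ⌈530/115⌉ = 5.
At least 5 storage lockers are required, but only 4 are allowed.

No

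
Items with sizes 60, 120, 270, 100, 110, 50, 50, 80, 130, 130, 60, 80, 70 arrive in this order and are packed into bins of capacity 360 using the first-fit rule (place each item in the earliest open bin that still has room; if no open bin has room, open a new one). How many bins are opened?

4

  60 → bin 1 (new)  [load 60/360]
  120 → bin 1  [load 180/360]
  270 → bin 2 (new)  [load 270/360]
  100 → bin 1  [load 280/360]
  110 → bin 3 (new)  [load 110/360]
  50 → bin 1  [load 330/360]
  50 → bin 2  [load 320/360]
  80 → bin 3  [load 190/360]
  130 → bin 3  [load 320/360]
  130 → bin 4 (new)  [load 130/360]
  60 → bin 4  [load 190/360]
  80 → bin 4  [load 270/360]
  70 → bin 4  [load 340/360]
4 bins opened.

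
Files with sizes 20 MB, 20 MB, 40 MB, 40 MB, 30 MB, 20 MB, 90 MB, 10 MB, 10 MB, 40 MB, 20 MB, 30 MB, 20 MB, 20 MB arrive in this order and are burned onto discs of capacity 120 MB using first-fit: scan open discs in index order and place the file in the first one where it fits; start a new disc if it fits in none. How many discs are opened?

4

  20 → disc 1 (new)  [load 20/120]
  20 → disc 1  [load 40/120]
  40 → disc 1  [load 80/120]
  40 → disc 1  [load 120/120]
  30 → disc 2 (new)  [load 30/120]
  20 → disc 2  [load 50/120]
  90 → disc 3 (new)  [load 90/120]
  10 → disc 2  [load 60/120]
  10 → disc 2  [load 70/120]
  40 → disc 2  [load 110/120]
  20 → disc 3  [load 110/120]
  30 → disc 4 (new)  [load 30/120]
  20 → disc 4  [load 50/120]
  20 → disc 4  [load 70/120]
4 discs opened.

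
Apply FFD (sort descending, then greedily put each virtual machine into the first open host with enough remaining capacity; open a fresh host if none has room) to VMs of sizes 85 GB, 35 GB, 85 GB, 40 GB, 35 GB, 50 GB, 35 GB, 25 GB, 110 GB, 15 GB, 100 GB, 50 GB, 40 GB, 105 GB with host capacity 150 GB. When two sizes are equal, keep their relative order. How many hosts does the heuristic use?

Sorted descending: 110, 105, 100, 85, 85, 50, 50, 40, 40, 35, 35, 35, 25, 15.
  110 → host 1 (new)  [load 110/150]
  105 → host 2 (new)  [load 105/150]
  100 → host 3 (new)  [load 100/150]
  85 → host 4 (new)  [load 85/150]
  85 → host 5 (new)  [load 85/150]
  50 → host 3  [load 150/150]
  50 → host 4  [load 135/150]
  40 → host 1  [load 150/150]
  40 → host 2  [load 145/150]
  35 → host 5  [load 120/150]
  35 → host 6 (new)  [load 35/150]
  35 → host 6  [load 70/150]
  25 → host 5  [load 145/150]
  15 → host 4  [load 150/150]
6 hosts opened.

6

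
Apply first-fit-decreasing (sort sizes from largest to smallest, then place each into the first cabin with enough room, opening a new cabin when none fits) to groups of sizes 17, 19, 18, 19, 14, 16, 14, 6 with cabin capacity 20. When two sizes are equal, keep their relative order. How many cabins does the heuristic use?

Sorted descending: 19, 19, 18, 17, 16, 14, 14, 6.
  19 → cabin 1 (new)  [load 19/20]
  19 → cabin 2 (new)  [load 19/20]
  18 → cabin 3 (new)  [load 18/20]
  17 → cabin 4 (new)  [load 17/20]
  16 → cabin 5 (new)  [load 16/20]
  14 → cabin 6 (new)  [load 14/20]
  14 → cabin 7 (new)  [load 14/20]
  6 → cabin 6  [load 20/20]
7 cabins opened.

7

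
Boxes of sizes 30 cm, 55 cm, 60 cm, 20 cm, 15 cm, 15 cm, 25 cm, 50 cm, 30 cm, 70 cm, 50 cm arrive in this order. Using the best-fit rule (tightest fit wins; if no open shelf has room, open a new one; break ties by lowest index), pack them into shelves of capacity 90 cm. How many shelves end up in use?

6

  30 → shelf 1 (new)  [load 30/90]
  55 → shelf 1  [load 85/90]
  60 → shelf 2 (new)  [load 60/90]
  20 → shelf 2  [load 80/90]
  15 → shelf 3 (new)  [load 15/90]
  15 → shelf 3  [load 30/90]
  25 → shelf 3  [load 55/90]
  50 → shelf 4 (new)  [load 50/90]
  30 → shelf 3  [load 85/90]
  70 → shelf 5 (new)  [load 70/90]
  50 → shelf 6 (new)  [load 50/90]
6 shelves opened.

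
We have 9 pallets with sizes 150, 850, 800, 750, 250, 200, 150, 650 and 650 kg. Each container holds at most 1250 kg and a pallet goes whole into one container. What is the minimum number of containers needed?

5

Total = 850 + 800 + 750 + 650 + 650 + 250 + 200 + 150 + 150 = 4450 kg.
Lower bound: ⌈4450/1250⌉ = 4 containers.
Also, 5 pallets each exceed 625 kg, and no two of those can share a container, so at least 5 containers are needed.
A packing using 5 containers:
  container 1: 850 + 250 + 150 = 1250
  container 2: 800 + 200 + 150 = 1150
  container 3: 750 = 750
  container 4: 650 = 650
  container 5: 650 = 650
This matches the lower bound, so 5 is optimal.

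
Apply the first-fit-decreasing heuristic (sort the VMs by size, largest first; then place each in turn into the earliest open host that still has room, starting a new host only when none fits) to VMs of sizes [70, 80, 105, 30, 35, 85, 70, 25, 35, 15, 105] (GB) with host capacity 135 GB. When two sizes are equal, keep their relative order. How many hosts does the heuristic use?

6

Sorted descending: 105, 105, 85, 80, 70, 70, 35, 35, 30, 25, 15.
  105 → host 1 (new)  [load 105/135]
  105 → host 2 (new)  [load 105/135]
  85 → host 3 (new)  [load 85/135]
  80 → host 4 (new)  [load 80/135]
  70 → host 5 (new)  [load 70/135]
  70 → host 6 (new)  [load 70/135]
  35 → host 3  [load 120/135]
  35 → host 4  [load 115/135]
  30 → host 1  [load 135/135]
  25 → host 2  [load 130/135]
  15 → host 3  [load 135/135]
6 hosts opened.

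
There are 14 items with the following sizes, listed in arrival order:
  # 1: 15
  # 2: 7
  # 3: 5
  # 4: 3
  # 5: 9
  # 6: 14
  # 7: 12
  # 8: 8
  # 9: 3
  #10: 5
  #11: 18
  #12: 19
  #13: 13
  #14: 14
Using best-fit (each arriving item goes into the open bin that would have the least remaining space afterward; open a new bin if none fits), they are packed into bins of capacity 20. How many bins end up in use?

  15 → bin 1 (new)  [load 15/20]
  7 → bin 2 (new)  [load 7/20]
  5 → bin 1  [load 20/20]
  3 → bin 2  [load 10/20]
  9 → bin 2  [load 19/20]
  14 → bin 3 (new)  [load 14/20]
  12 → bin 4 (new)  [load 12/20]
  8 → bin 4  [load 20/20]
  3 → bin 3  [load 17/20]
  5 → bin 5 (new)  [load 5/20]
  18 → bin 6 (new)  [load 18/20]
  19 → bin 7 (new)  [load 19/20]
  13 → bin 5  [load 18/20]
  14 → bin 8 (new)  [load 14/20]
8 bins opened.

8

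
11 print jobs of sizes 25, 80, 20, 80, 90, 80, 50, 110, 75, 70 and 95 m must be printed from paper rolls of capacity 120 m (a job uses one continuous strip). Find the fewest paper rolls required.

Total = 110 + 95 + 90 + 80 + 80 + 80 + 75 + 70 + 50 + 25 + 20 = 775 m.
Lower bound: ⌈775/120⌉ = 7 paper rolls.
Also, 8 print jobs each exceed 60 m, and no two of those can share a roll, so at least 8 paper rolls are needed.
A packing using 8 paper rolls:
  roll 1: 110 = 110
  roll 2: 95 + 25 = 120
  roll 3: 90 + 20 = 110
  roll 4: 80 = 80
  roll 5: 80 = 80
  roll 6: 80 = 80
  roll 7: 75 = 75
  roll 8: 70 + 50 = 120
This matches the lower bound, so 8 is optimal.

8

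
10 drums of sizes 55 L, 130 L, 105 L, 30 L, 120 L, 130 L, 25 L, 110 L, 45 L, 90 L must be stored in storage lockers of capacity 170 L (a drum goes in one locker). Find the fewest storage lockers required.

Total = 130 + 130 + 120 + 110 + 105 + 90 + 55 + 45 + 30 + 25 = 840 L.
Lower bound: ⌈840/170⌉ = 5 storage lockers.
Also, 6 drums each exceed 85 L, and no two of those can share a locker, so at least 6 storage lockers are needed.
A packing using 6 storage lockers:
  locker 1: 130 + 30 = 160
  locker 2: 130 + 25 = 155
  locker 3: 120 + 45 = 165
  locker 4: 110 + 55 = 165
  locker 5: 105 = 105
  locker 6: 90 = 90
This matches the lower bound, so 6 is optimal.

6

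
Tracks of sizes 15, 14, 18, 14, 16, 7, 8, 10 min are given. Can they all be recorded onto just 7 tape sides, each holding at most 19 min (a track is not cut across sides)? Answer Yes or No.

Yes

A valid assignment using 7 tape sides:
  side 1: 18 = 18
  side 2: 16 = 16
  side 3: 15 = 15
  side 4: 14 = 14
  side 5: 14 = 14
  side 6: 10 + 8 = 18
  side 7: 7 = 7
Every load is within 19 min, so 7 tape sides suffice.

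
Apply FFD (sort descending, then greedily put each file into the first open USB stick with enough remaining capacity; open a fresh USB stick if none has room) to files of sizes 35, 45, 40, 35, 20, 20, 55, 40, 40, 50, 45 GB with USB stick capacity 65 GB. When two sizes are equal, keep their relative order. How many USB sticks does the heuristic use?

9

Sorted descending: 55, 50, 45, 45, 40, 40, 40, 35, 35, 20, 20.
  55 → USB stick 1 (new)  [load 55/65]
  50 → USB stick 2 (new)  [load 50/65]
  45 → USB stick 3 (new)  [load 45/65]
  45 → USB stick 4 (new)  [load 45/65]
  40 → USB stick 5 (new)  [load 40/65]
  40 → USB stick 6 (new)  [load 40/65]
  40 → USB stick 7 (new)  [load 40/65]
  35 → USB stick 8 (new)  [load 35/65]
  35 → USB stick 9 (new)  [load 35/65]
  20 → USB stick 3  [load 65/65]
  20 → USB stick 4  [load 65/65]
9 USB sticks opened.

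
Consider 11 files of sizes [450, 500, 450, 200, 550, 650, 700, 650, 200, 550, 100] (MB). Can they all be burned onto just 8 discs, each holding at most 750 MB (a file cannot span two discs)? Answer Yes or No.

A valid assignment using 8 discs:
  disc 1: 700 = 700
  disc 2: 650 + 100 = 750
  disc 3: 650 = 650
  disc 4: 550 + 200 = 750
  disc 5: 550 + 200 = 750
  disc 6: 500 = 500
  disc 7: 450 = 450
  disc 8: 450 = 450
Every load is within 750 MB, so 8 discs suffice.

Yes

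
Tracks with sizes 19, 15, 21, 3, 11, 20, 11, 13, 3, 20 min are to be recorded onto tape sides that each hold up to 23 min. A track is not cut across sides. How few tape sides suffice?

7

Total = 21 + 20 + 20 + 19 + 15 + 13 + 11 + 11 + 3 + 3 = 136 min.
Lower bound: ⌈136/23⌉ = 6 tape sides.
A packing using 7 tape sides:
  side 1: 21 = 21
  side 2: 20 + 3 = 23
  side 3: 20 + 3 = 23
  side 4: 19 = 19
  side 5: 15 = 15
  side 6: 13 = 13
  side 7: 11 + 11 = 22
No arrangement into 6 tape sides stays within capacity, so 7 is optimal.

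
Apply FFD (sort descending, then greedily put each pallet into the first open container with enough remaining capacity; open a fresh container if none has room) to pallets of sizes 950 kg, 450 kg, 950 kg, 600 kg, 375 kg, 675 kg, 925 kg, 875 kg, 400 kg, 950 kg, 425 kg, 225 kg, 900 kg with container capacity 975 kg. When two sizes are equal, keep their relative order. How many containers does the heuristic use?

10

Sorted descending: 950, 950, 950, 925, 900, 875, 675, 600, 450, 425, 400, 375, 225.
  950 → container 1 (new)  [load 950/975]
  950 → container 2 (new)  [load 950/975]
  950 → container 3 (new)  [load 950/975]
  925 → container 4 (new)  [load 925/975]
  900 → container 5 (new)  [load 900/975]
  875 → container 6 (new)  [load 875/975]
  675 → container 7 (new)  [load 675/975]
  600 → container 8 (new)  [load 600/975]
  450 → container 9 (new)  [load 450/975]
  425 → container 9  [load 875/975]
  400 → container 10 (new)  [load 400/975]
  375 → container 8  [load 975/975]
  225 → container 7  [load 900/975]
10 containers opened.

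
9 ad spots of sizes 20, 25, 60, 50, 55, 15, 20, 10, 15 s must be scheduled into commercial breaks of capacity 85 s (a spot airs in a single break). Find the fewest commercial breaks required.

Total = 60 + 55 + 50 + 25 + 20 + 20 + 15 + 15 + 10 = 270 s.
Lower bound: ⌈270/85⌉ = 4 commercial breaks.
A packing using 4 commercial breaks:
  break 1: 60 + 25 = 85
  break 2: 55 + 20 + 10 = 85
  break 3: 50 + 20 + 15 = 85
  break 4: 15 = 15
This matches the lower bound, so 4 is optimal.

4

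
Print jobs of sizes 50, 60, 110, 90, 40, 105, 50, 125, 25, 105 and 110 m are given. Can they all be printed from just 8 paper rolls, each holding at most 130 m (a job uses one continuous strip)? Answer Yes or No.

Yes

A valid assignment using 8 paper rolls:
  roll 1: 125 = 125
  roll 2: 110 = 110
  roll 3: 110 = 110
  roll 4: 105 + 25 = 130
  roll 5: 105 = 105
  roll 6: 90 + 40 = 130
  roll 7: 60 + 50 = 110
  roll 8: 50 = 50
Every load is within 130 m, so 8 paper rolls suffice.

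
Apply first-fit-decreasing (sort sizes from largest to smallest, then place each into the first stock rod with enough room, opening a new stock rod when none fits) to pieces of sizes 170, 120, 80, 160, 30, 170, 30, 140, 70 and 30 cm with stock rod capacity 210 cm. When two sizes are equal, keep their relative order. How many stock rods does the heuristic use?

Sorted descending: 170, 170, 160, 140, 120, 80, 70, 30, 30, 30.
  170 → stock rod 1 (new)  [load 170/210]
  170 → stock rod 2 (new)  [load 170/210]
  160 → stock rod 3 (new)  [load 160/210]
  140 → stock rod 4 (new)  [load 140/210]
  120 → stock rod 5 (new)  [load 120/210]
  80 → stock rod 5  [load 200/210]
  70 → stock rod 4  [load 210/210]
  30 → stock rod 1  [load 200/210]
  30 → stock rod 2  [load 200/210]
  30 → stock rod 3  [load 190/210]
5 stock rods opened.

5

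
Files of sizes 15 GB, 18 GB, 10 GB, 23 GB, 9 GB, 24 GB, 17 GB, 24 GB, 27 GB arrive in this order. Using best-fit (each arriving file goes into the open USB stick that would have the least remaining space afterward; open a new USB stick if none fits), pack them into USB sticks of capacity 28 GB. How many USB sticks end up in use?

  15 → USB stick 1 (new)  [load 15/28]
  18 → USB stick 2 (new)  [load 18/28]
  10 → USB stick 2  [load 28/28]
  23 → USB stick 3 (new)  [load 23/28]
  9 → USB stick 1  [load 24/28]
  24 → USB stick 4 (new)  [load 24/28]
  17 → USB stick 5 (new)  [load 17/28]
  24 → USB stick 6 (new)  [load 24/28]
  27 → USB stick 7 (new)  [load 27/28]
7 USB sticks opened.

7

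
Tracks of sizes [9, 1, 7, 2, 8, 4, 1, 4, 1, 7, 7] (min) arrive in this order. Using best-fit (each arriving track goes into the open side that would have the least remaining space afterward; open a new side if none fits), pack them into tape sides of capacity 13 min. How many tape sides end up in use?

5

  9 → side 1 (new)  [load 9/13]
  1 → side 1  [load 10/13]
  7 → side 2 (new)  [load 7/13]
  2 → side 1  [load 12/13]
  8 → side 3 (new)  [load 8/13]
  4 → side 3  [load 12/13]
  1 → side 1  [load 13/13]
  4 → side 2  [load 11/13]
  1 → side 3  [load 13/13]
  7 → side 4 (new)  [load 7/13]
  7 → side 5 (new)  [load 7/13]
5 tape sides opened.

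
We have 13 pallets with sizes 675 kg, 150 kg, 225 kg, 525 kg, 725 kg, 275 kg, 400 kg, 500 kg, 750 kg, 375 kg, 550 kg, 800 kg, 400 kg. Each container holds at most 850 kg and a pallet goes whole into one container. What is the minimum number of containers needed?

9

Total = 800 + 750 + 725 + 675 + 550 + 525 + 500 + 400 + 400 + 375 + 275 + 225 + 150 = 6350 kg.
Lower bound: ⌈6350/850⌉ = 8 containers.
A packing using 9 containers:
  container 1: 800 = 800
  container 2: 750 = 750
  container 3: 725 = 725
  container 4: 675 + 150 = 825
  container 5: 550 + 275 = 825
  container 6: 525 + 225 = 750
  container 7: 500 = 500
  container 8: 400 + 400 = 800
  container 9: 375 = 375
No arrangement into 8 containers stays within capacity, so 9 is optimal.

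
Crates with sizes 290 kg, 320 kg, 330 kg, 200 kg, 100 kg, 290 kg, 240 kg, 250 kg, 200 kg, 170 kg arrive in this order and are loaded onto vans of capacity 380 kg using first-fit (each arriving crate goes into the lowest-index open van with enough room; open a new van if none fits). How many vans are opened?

8

  290 → van 1 (new)  [load 290/380]
  320 → van 2 (new)  [load 320/380]
  330 → van 3 (new)  [load 330/380]
  200 → van 4 (new)  [load 200/380]
  100 → van 4  [load 300/380]
  290 → van 5 (new)  [load 290/380]
  240 → van 6 (new)  [load 240/380]
  250 → van 7 (new)  [load 250/380]
  200 → van 8 (new)  [load 200/380]
  170 → van 8  [load 370/380]
8 vans opened.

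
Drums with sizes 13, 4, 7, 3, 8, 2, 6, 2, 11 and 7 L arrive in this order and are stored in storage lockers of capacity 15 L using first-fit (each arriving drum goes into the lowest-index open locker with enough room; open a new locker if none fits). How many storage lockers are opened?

5

  13 → locker 1 (new)  [load 13/15]
  4 → locker 2 (new)  [load 4/15]
  7 → locker 2  [load 11/15]
  3 → locker 2  [load 14/15]
  8 → locker 3 (new)  [load 8/15]
  2 → locker 1  [load 15/15]
  6 → locker 3  [load 14/15]
  2 → locker 4 (new)  [load 2/15]
  11 → locker 4  [load 13/15]
  7 → locker 5 (new)  [load 7/15]
5 storage lockers opened.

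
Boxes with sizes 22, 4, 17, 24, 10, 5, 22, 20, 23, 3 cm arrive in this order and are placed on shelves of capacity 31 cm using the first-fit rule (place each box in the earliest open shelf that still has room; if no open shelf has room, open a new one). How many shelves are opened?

  22 → shelf 1 (new)  [load 22/31]
  4 → shelf 1  [load 26/31]
  17 → shelf 2 (new)  [load 17/31]
  24 → shelf 3 (new)  [load 24/31]
  10 → shelf 2  [load 27/31]
  5 → shelf 1  [load 31/31]
  22 → shelf 4 (new)  [load 22/31]
  20 → shelf 5 (new)  [load 20/31]
  23 → shelf 6 (new)  [load 23/31]
  3 → shelf 2  [load 30/31]
6 shelves opened.

6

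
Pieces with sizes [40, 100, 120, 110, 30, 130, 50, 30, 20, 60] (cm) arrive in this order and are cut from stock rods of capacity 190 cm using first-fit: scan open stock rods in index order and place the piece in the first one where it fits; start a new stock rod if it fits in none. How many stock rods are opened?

4

  40 → stock rod 1 (new)  [load 40/190]
  100 → stock rod 1  [load 140/190]
  120 → stock rod 2 (new)  [load 120/190]
  110 → stock rod 3 (new)  [load 110/190]
  30 → stock rod 1  [load 170/190]
  130 → stock rod 4 (new)  [load 130/190]
  50 → stock rod 2  [load 170/190]
  30 → stock rod 3  [load 140/190]
  20 → stock rod 1  [load 190/190]
  60 → stock rod 4  [load 190/190]
4 stock rods opened.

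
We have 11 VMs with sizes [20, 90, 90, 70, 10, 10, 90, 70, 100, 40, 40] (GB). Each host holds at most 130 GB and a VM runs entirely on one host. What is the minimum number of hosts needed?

6

Total = 100 + 90 + 90 + 90 + 70 + 70 + 40 + 40 + 20 + 10 + 10 = 630 GB.
Lower bound: ⌈630/130⌉ = 5 hosts.
Also, 6 VMs each exceed 65 GB, and no two of those can share a host, so at least 6 hosts are needed.
A packing using 6 hosts:
  host 1: 100 + 20 + 10 = 130
  host 2: 90 + 40 = 130
  host 3: 90 + 40 = 130
  host 4: 90 + 10 = 100
  host 5: 70 = 70
  host 6: 70 = 70
This matches the lower bound, so 6 is optimal.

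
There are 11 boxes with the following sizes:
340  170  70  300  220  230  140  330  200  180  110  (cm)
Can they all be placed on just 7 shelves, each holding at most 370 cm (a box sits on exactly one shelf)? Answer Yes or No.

A valid assignment using 7 shelves:
  shelf 1: 340 = 340
  shelf 2: 330 = 330
  shelf 3: 300 + 70 = 370
  shelf 4: 230 + 140 = 370
  shelf 5: 220 + 110 = 330
  shelf 6: 200 + 170 = 370
  shelf 7: 180 = 180
Every load is within 370 cm, so 7 shelves suffice.

Yes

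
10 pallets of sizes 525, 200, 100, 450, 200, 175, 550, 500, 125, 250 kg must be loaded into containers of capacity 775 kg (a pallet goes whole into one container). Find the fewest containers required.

Total = 550 + 525 + 500 + 450 + 250 + 200 + 200 + 175 + 125 + 100 = 3075 kg.
Lower bound: ⌈3075/775⌉ = 4 containers.
A packing using 4 containers:
  container 1: 550 + 200 = 750
  container 2: 525 + 250 = 775
  container 3: 500 + 175 + 100 = 775
  container 4: 450 + 200 + 125 = 775
This matches the lower bound, so 4 is optimal.

4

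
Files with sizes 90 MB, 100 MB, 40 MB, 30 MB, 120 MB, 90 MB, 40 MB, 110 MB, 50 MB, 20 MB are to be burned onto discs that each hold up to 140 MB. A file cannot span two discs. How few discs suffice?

5

Total = 120 + 110 + 100 + 90 + 90 + 50 + 40 + 40 + 30 + 20 = 690 MB.
Lower bound: ⌈690/140⌉ = 5 discs.
A packing using 5 discs:
  disc 1: 120 + 20 = 140
  disc 2: 110 + 30 = 140
  disc 3: 100 + 40 = 140
  disc 4: 90 + 50 = 140
  disc 5: 90 + 40 = 130
This matches the lower bound, so 5 is optimal.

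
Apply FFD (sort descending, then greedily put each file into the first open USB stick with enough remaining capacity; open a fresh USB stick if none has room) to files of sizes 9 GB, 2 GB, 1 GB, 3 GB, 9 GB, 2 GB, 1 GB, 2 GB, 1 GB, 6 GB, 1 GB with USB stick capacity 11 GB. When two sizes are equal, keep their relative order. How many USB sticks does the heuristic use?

Sorted descending: 9, 9, 6, 3, 2, 2, 2, 1, 1, 1, 1.
  9 → USB stick 1 (new)  [load 9/11]
  9 → USB stick 2 (new)  [load 9/11]
  6 → USB stick 3 (new)  [load 6/11]
  3 → USB stick 3  [load 9/11]
  2 → USB stick 1  [load 11/11]
  2 → USB stick 2  [load 11/11]
  2 → USB stick 3  [load 11/11]
  1 → USB stick 4 (new)  [load 1/11]
  1 → USB stick 4  [load 2/11]
  1 → USB stick 4  [load 3/11]
  1 → USB stick 4  [load 4/11]
4 USB sticks opened.

4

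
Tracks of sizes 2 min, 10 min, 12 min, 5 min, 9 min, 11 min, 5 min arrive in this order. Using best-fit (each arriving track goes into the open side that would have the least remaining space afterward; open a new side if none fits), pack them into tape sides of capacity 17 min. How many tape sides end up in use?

4

  2 → side 1 (new)  [load 2/17]
  10 → side 1  [load 12/17]
  12 → side 2 (new)  [load 12/17]
  5 → side 1  [load 17/17]
  9 → side 3 (new)  [load 9/17]
  11 → side 4 (new)  [load 11/17]
  5 → side 2  [load 17/17]
4 tape sides opened.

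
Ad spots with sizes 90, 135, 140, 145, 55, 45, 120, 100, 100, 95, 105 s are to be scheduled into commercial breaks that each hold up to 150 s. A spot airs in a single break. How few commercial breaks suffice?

Total = 145 + 140 + 135 + 120 + 105 + 100 + 100 + 95 + 90 + 55 + 45 = 1130 s.
Lower bound: ⌈1130/150⌉ = 8 commercial breaks.
Also, 9 ad spots each exceed 75 s, and no two of those can share a break, so at least 9 commercial breaks are needed.
A packing using 9 commercial breaks:
  break 1: 145 = 145
  break 2: 140 = 140
  break 3: 135 = 135
  break 4: 120 = 120
  break 5: 105 + 45 = 150
  break 6: 100 = 100
  break 7: 100 = 100
  break 8: 95 + 55 = 150
  break 9: 90 = 90
This matches the lower bound, so 9 is optimal.

9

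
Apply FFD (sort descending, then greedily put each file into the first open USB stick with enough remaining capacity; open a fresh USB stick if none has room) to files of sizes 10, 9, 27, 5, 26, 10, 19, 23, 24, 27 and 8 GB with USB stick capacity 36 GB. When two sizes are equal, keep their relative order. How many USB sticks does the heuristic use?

Sorted descending: 27, 27, 26, 24, 23, 19, 10, 10, 9, 8, 5.
  27 → USB stick 1 (new)  [load 27/36]
  27 → USB stick 2 (new)  [load 27/36]
  26 → USB stick 3 (new)  [load 26/36]
  24 → USB stick 4 (new)  [load 24/36]
  23 → USB stick 5 (new)  [load 23/36]
  19 → USB stick 6 (new)  [load 19/36]
  10 → USB stick 3  [load 36/36]
  10 → USB stick 4  [load 34/36]
  9 → USB stick 1  [load 36/36]
  8 → USB stick 2  [load 35/36]
  5 → USB stick 5  [load 28/36]
6 USB sticks opened.

6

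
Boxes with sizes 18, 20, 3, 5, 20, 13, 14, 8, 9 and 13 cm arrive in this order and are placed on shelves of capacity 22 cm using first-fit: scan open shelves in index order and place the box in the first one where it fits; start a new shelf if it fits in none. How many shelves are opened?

6

  18 → shelf 1 (new)  [load 18/22]
  20 → shelf 2 (new)  [load 20/22]
  3 → shelf 1  [load 21/22]
  5 → shelf 3 (new)  [load 5/22]
  20 → shelf 4 (new)  [load 20/22]
  13 → shelf 3  [load 18/22]
  14 → shelf 5 (new)  [load 14/22]
  8 → shelf 5  [load 22/22]
  9 → shelf 6 (new)  [load 9/22]
  13 → shelf 6  [load 22/22]
6 shelves opened.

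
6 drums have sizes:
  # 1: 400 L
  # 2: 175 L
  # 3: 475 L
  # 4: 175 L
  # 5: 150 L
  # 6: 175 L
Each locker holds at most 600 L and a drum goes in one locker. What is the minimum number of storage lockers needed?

3

Total = 475 + 400 + 175 + 175 + 175 + 150 = 1550 L.
Lower bound: ⌈1550/600⌉ = 3 storage lockers.
A packing using 3 storage lockers:
  locker 1: 475 = 475
  locker 2: 400 + 175 = 575
  locker 3: 175 + 175 + 150 = 500
This matches the lower bound, so 3 is optimal.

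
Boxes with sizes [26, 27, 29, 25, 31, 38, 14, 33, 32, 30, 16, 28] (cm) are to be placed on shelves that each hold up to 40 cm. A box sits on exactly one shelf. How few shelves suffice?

Total = 38 + 33 + 32 + 31 + 30 + 29 + 28 + 27 + 26 + 25 + 16 + 14 = 329 cm.
Lower bound: ⌈329/40⌉ = 9 shelves.
Also, 10 boxes each exceed 20 cm, and no two of those can share a shelf, so at least 10 shelves are needed.
A packing using 11 shelves:
  shelf 1: 38 = 38
  shelf 2: 33 = 33
  shelf 3: 32 = 32
  shelf 4: 31 = 31
  shelf 5: 30 = 30
  shelf 6: 29 = 29
  shelf 7: 28 = 28
  shelf 8: 27 = 27
  shelf 9: 26 + 14 = 40
  shelf 10: 25 = 25
  shelf 11: 16 = 16
No arrangement into 10 shelves stays within capacity, so 11 is optimal.

11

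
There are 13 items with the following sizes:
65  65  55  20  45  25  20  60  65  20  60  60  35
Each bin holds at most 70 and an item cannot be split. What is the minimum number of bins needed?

Total = 65 + 65 + 65 + 60 + 60 + 60 + 55 + 45 + 35 + 25 + 20 + 20 + 20 = 595.
Lower bound: ⌈595/70⌉ = 9 bins.
A packing using 10 bins:
  bin 1: 65 = 65
  bin 2: 65 = 65
  bin 3: 65 = 65
  bin 4: 60 = 60
  bin 5: 60 = 60
  bin 6: 60 = 60
  bin 7: 55 = 55
  bin 8: 45 + 25 = 70
  bin 9: 35 + 20 = 55
  bin 10: 20 + 20 = 40
No arrangement into 9 bins stays within capacity, so 10 is optimal.

10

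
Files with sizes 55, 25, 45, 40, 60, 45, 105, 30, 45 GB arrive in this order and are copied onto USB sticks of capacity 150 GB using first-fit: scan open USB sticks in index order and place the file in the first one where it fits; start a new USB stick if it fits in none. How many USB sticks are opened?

4

  55 → USB stick 1 (new)  [load 55/150]
  25 → USB stick 1  [load 80/150]
  45 → USB stick 1  [load 125/150]
  40 → USB stick 2 (new)  [load 40/150]
  60 → USB stick 2  [load 100/150]
  45 → USB stick 2  [load 145/150]
  105 → USB stick 3 (new)  [load 105/150]
  30 → USB stick 3  [load 135/150]
  45 → USB stick 4 (new)  [load 45/150]
4 USB sticks opened.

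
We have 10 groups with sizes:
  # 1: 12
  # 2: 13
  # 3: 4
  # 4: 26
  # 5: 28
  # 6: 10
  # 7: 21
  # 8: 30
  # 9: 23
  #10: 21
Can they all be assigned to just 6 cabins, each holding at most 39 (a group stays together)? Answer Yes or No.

Yes

A valid assignment using 6 cabins:
  cabin 1: 30 + 4 = 34
  cabin 2: 28 + 10 = 38
  cabin 3: 26 + 13 = 39
  cabin 4: 23 + 12 = 35
  cabin 5: 21 = 21
  cabin 6: 21 = 21
Every load is within 39, so 6 cabins suffice.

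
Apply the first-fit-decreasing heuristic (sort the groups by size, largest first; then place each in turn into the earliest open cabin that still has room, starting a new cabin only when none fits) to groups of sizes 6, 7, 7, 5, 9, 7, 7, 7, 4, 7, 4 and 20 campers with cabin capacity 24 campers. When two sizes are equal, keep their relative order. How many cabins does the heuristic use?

4

Sorted descending: 20, 9, 7, 7, 7, 7, 7, 7, 6, 5, 4, 4.
  20 → cabin 1 (new)  [load 20/24]
  9 → cabin 2 (new)  [load 9/24]
  7 → cabin 2  [load 16/24]
  7 → cabin 2  [load 23/24]
  7 → cabin 3 (new)  [load 7/24]
  7 → cabin 3  [load 14/24]
  7 → cabin 3  [load 21/24]
  7 → cabin 4 (new)  [load 7/24]
  6 → cabin 4  [load 13/24]
  5 → cabin 4  [load 18/24]
  4 → cabin 1  [load 24/24]
  4 → cabin 4  [load 22/24]
4 cabins opened.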